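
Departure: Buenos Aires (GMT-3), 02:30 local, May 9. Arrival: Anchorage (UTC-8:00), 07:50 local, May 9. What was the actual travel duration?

10 hours 20 minutes

Departure in UTC: 02:30 + 3:00 = 05:30 on May 9.
Arrival in UTC: 07:50 + 8:00 = 15:50 on May 9.
Elapsed = 15:50 − 05:30 = 10 hours 20 minutes.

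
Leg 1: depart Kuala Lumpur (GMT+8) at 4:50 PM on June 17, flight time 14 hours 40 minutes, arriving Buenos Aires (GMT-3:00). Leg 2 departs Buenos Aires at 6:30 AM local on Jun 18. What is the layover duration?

10 hours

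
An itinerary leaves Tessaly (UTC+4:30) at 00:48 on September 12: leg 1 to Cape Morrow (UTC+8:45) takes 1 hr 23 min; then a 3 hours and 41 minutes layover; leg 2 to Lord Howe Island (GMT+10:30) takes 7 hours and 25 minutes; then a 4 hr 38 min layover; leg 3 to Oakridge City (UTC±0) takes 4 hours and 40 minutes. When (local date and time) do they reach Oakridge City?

Convert departure to UTC: 00:48 − 4:30 = 20:18 UTC on Sep 11.
Add 1 hour and 23 minutes leg 1 → 21:41 UTC.
Add 3 hours 41 minutes layover in Cape Morrow → 01:22 UTC (Sep 12).
Add 7 hours 25 minutes leg 2 → 08:47 UTC.
Add 4 hours and 38 minutes layover in Lord Howe Island → 13:25 UTC.
Add 4 hours and 40 minutes leg 3 → 18:05 UTC.
Oakridge City is UTC+0, so local arrival is the same: 18:05 on Sep 12.

18:05 on Sep 12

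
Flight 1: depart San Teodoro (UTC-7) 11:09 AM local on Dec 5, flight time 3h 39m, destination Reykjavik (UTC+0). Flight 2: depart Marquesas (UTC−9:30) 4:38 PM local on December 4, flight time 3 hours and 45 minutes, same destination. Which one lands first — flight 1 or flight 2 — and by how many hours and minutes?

Flight 1 in UTC: 11:09 AM + 7:00 = 6:09 PM on Dec 5.
+3 hours and 39 minutes → arrive 9:48 PM UTC on Dec 5.
Flight 2 in UTC: 4:38 PM + 9:30 = 2:08 AM on Dec 5.
+3 hours 45 minutes → arrive 5:53 AM UTC on Dec 5.
Flight 2 lands earlier by 15 hours 55 minutes.

the second, by 15 hours 55 minutes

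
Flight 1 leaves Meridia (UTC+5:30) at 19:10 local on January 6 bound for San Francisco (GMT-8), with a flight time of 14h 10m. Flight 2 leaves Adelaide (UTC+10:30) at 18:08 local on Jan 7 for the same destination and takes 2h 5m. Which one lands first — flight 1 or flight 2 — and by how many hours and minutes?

the first, by 5 hours 53 minutes

Flight 1 in UTC: 19:10 − 5:30 = 13:40 on Jan 6.
+14 hours and 10 minutes → arrive 03:50 UTC on Jan 7.
Flight 2 in UTC: 18:08 − 10:30 = 07:38 on Jan 7.
+2 hours and 5 minutes → arrive 09:43 UTC on Jan 7.
Flight 1 lands earlier by 5 hours 53 minutes.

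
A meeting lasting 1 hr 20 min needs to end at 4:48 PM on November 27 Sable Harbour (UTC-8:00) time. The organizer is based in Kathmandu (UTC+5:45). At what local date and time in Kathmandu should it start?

5:13 AM on November 28

Target end time in UTC: 4:48 PM + 8:00 = 12:48 AM on Nov 28.
Subtract 1 hour and 20 minutes → start 11:28 PM UTC on Nov 27.
Kathmandu is UTC+5:45: 11:28 PM + 5:45 = 5:13 AM on Nov 28.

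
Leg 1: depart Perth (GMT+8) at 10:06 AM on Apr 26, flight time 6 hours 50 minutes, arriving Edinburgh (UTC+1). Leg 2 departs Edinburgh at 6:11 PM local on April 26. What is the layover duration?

8 hours 15 minutes

Convert departure to UTC: 10:06 AM − 8:00 = 2:06 AM UTC on Apr 26.
Add 6 hours and 50 minutes flight time → 8:56 AM UTC.
Edinburgh is UTC+1:00, so local arrival = 8:56 AM + 1:00 = 9:56 AM on Apr 26.
Layover = 6:11 PM − 9:56 AM = 8 hours 15 minutes.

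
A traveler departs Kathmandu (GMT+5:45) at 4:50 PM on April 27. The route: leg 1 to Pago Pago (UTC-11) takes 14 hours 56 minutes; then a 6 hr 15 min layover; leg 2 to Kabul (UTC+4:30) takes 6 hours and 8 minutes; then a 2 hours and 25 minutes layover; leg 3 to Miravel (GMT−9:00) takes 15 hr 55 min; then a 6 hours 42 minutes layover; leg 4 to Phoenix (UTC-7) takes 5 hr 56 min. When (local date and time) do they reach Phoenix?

Convert departure to UTC: 4:50 PM − 5:45 = 11:05 AM UTC on Apr 27.
Add 14 hours and 56 minutes leg 1 → 2:01 AM UTC (Apr 28).
Add 6 hours 15 minutes layover in Pago Pago → 8:16 AM UTC.
Add 6 hours 8 minutes leg 2 → 2:24 PM UTC.
Add 2 hours and 25 minutes layover in Kabul → 4:49 PM UTC.
Add 15 hours 55 minutes leg 3 → 8:44 AM UTC (Apr 29).
Add 6 hours and 42 minutes layover in Miravel → 3:26 PM UTC.
Add 5 hours 56 minutes leg 4 → 9:22 PM UTC.
Phoenix is UTC−7:00, so local arrival = 9:22 PM − 7:00 = 2:22 PM on Apr 29.

2:22 PM on April 29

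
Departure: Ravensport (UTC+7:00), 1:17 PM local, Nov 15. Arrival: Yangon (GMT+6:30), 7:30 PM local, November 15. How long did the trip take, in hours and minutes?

6 hours 43 minutes

Departure in UTC: 1:17 PM − 7:00 = 6:17 AM on Nov 15.
Arrival in UTC: 7:30 PM − 6:30 = 1:00 PM on Nov 15.
Elapsed = 1:00 PM − 6:17 AM = 6 hours 43 minutes.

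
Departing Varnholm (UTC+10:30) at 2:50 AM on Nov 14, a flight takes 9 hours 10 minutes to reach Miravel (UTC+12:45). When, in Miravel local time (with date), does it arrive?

Convert departure to UTC: 2:50 AM − 10:30 = 4:20 PM UTC on Nov 13.
Add 9 hours 10 minutes travel time → 1:30 AM UTC (Nov 14).
Miravel is UTC+12:45, so local arrival = 1:30 AM + 12:45 = 2:15 PM on Nov 14.

2:15 PM on Nov 14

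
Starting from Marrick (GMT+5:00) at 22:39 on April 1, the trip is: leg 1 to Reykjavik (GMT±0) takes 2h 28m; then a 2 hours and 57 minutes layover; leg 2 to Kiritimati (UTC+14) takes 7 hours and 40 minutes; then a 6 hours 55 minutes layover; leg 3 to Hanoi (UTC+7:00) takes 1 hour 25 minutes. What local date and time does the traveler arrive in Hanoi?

Convert departure to UTC: 22:39 − 5:00 = 17:39 UTC on Apr 1.
Add 2 hours and 28 minutes leg 1 → 20:07 UTC.
Add 2 hours and 57 minutes layover in Reykjavik → 23:04 UTC.
Add 7 hours and 40 minutes leg 2 → 06:44 UTC (Apr 2).
Add 6 hours 55 minutes layover in Kiritimati → 13:39 UTC.
Add 1 hour 25 minutes leg 3 → 15:04 UTC.
Hanoi is UTC+7:00, so local arrival = 15:04 + 7:00 = 22:04 on Apr 2.

22:04 on April 2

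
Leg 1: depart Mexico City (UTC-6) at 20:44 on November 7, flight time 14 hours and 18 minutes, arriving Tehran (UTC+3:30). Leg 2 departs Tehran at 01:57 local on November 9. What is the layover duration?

Convert departure to UTC: 20:44 + 6:00 = 02:44 UTC on Nov 8.
Add 14 hours 18 minutes flight time → 17:02 UTC.
Tehran is UTC+3:30, so local arrival = 17:02 + 3:30 = 20:32 on Nov 8.
Layover = 01:57 − 20:32 (+1 day) = 5 hours 25 minutes.

5 hours 25 minutes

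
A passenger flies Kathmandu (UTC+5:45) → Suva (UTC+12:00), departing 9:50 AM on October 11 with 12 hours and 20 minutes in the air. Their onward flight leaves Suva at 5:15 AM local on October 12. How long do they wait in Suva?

50 minutes

Convert departure to UTC: 9:50 AM − 5:45 = 4:05 AM UTC on Oct 11.
Add 12 hours and 20 minutes flight time → 4:25 PM UTC.
Suva is UTC+12:00, so local arrival = 4:25 PM + 12:00 = 4:25 AM on Oct 12.
Layover = 5:15 AM − 4:25 AM = 50 minutes.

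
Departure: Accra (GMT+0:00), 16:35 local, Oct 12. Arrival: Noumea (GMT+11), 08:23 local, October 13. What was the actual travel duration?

Noumea is 11:00 ahead of Accra.
Clock-face elapsed time (ignoring zones) is 15 hours 48 minutes.
Actual elapsed = 15 hours 48 minutes − 11:00 = 4 hours 48 minutes.

4 hours 48 minutes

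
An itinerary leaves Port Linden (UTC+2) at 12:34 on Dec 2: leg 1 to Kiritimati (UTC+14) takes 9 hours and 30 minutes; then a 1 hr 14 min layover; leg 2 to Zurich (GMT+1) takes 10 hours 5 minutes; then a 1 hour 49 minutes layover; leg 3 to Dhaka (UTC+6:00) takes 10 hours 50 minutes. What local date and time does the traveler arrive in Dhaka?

02:02 on Dec 4

Convert departure to UTC: 12:34 − 2:00 = 10:34 UTC on Dec 2.
Add 9 hours 30 minutes leg 1 → 20:04 UTC.
Add 1 hour and 14 minutes layover in Kiritimati → 21:18 UTC.
Add 10 hours 5 minutes leg 2 → 07:23 UTC (Dec 3).
Add 1 hour 49 minutes layover in Zurich → 09:12 UTC.
Add 10 hours and 50 minutes leg 3 → 20:02 UTC.
Dhaka is UTC+6:00, so local arrival = 20:02 + 6:00 = 02:02 on Dec 4.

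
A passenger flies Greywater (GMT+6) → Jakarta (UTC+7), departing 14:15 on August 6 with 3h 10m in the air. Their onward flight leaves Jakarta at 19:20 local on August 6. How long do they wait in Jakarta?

Convert departure to UTC: 14:15 − 6:00 = 08:15 UTC on Aug 6.
Add 3 hours and 10 minutes flight time → 11:25 UTC.
Jakarta is UTC+7:00, so local arrival = 11:25 + 7:00 = 18:25 on Aug 6.
Layover = 19:20 − 18:25 = 55 minutes.

55 minutes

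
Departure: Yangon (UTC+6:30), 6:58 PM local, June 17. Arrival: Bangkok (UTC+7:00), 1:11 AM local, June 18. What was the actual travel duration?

Departure in UTC: 6:58 PM − 6:30 = 12:28 PM on Jun 17.
Arrival in UTC: 1:11 AM − 7:00 = 6:11 PM on Jun 17.
Elapsed = 6:11 PM − 12:28 PM = 5 hours 43 minutes.

5 hours 43 minutes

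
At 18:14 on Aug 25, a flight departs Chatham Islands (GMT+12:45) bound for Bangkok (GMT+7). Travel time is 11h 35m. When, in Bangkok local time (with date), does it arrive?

00:04 on August 26

Convert departure to UTC: 18:14 − 12:45 = 05:29 UTC on Aug 25.
Add 11 hours 35 minutes travel time → 17:04 UTC.
Bangkok is UTC+7:00, so local arrival = 17:04 + 7:00 = 00:04 on Aug 26.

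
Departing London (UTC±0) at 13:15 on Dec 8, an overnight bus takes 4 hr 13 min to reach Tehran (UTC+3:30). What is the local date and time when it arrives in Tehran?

20:58 on December 8

London is at UTC+0, so departure is already 13:15 UTC on Dec 8.
Add 4 hours and 13 minutes travel time → 17:28 UTC.
Tehran is UTC+3:30, so local arrival = 17:28 + 3:30 = 20:58 on Dec 8.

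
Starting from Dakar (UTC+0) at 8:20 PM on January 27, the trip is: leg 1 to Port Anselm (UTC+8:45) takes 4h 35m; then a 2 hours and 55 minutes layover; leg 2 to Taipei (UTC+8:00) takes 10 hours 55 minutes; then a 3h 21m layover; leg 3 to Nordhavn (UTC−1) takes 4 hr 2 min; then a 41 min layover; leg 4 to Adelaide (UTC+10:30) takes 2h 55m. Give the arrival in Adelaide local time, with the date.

12:14 PM on January 29

Dakar is at UTC+0, so departure is already 8:20 PM UTC on Jan 27.
Add 4 hours 35 minutes leg 1 → 12:55 AM UTC (Jan 28).
Add 2 hours 55 minutes layover in Port Anselm → 3:50 AM UTC.
Add 10 hours and 55 minutes leg 2 → 2:45 PM UTC.
Add 3 hours 21 minutes layover in Taipei → 6:06 PM UTC.
Add 4 hours and 2 minutes leg 3 → 10:08 PM UTC.
Add 41 minutes layover in Nordhavn → 10:49 PM UTC.
Add 2 hours and 55 minutes leg 4 → 1:44 AM UTC (Jan 29).
Adelaide is UTC+10:30, so local arrival = 1:44 AM + 10:30 = 12:14 PM on Jan 29.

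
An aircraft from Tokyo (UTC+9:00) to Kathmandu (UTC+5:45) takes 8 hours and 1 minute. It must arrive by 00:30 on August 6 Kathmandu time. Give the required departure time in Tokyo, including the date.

Target arrival in UTC: 00:30 − 5:45 = 18:45 on Aug 5.
Subtract 8 hours and 1 minute → departure 10:44 UTC on Aug 5.
Tokyo is UTC+9:00: 10:44 + 9:00 = 19:44 on Aug 5.

19:44 on August 5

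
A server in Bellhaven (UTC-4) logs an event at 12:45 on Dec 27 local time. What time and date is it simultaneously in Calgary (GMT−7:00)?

Calgary is 3:00 behind Bellhaven.
Shift by the zone difference: 12:45 − 3:00 = 09:45 on Dec 27 in Calgary.

09:45 on December 27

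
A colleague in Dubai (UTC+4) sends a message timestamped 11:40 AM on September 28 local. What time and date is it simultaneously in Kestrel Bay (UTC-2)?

5:40 AM on September 28

Kestrel Bay is 6:00 behind Dubai.
Shift by the zone difference: 11:40 AM − 6:00 = 5:40 AM on Sep 28 in Kestrel Bay.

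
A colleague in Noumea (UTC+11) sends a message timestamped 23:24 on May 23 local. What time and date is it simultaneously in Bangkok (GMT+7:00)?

Bangkok is 4:00 behind Noumea.
Shift by the zone difference: 23:24 − 4:00 = 19:24 on May 23 in Bangkok.

19:24 on May 23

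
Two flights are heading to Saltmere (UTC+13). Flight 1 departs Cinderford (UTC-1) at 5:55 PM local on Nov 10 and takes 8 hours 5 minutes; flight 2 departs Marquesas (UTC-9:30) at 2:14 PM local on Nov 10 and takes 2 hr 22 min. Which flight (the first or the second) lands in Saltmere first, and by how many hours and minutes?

the second, by 54 minutes

Flight 1 in UTC: 5:55 PM + 1:00 = 6:55 PM on Nov 10.
+8 hours and 5 minutes → arrive 3:00 AM UTC on Nov 11.
Flight 2 in UTC: 2:14 PM + 9:30 = 11:44 PM on Nov 10.
+2 hours 22 minutes → arrive 2:06 AM UTC on Nov 11.
Flight 2 lands earlier by 54 minutes.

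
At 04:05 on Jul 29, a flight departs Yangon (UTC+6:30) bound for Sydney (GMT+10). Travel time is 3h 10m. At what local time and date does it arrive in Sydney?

Sydney is 3:30 ahead of Yangon.
After 3 hours and 10 minutes it is 07:15 in Yangon.
Shift by the zone difference: 07:15 + 3:30 = 10:45 on Jul 29 in Sydney.

10:45 on Jul 29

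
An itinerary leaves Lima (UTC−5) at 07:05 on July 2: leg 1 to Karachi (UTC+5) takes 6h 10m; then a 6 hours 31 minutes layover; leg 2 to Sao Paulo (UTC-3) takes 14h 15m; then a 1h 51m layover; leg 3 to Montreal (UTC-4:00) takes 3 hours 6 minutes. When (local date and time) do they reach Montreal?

15:58 on July 3

Convert departure to UTC: 07:05 + 5:00 = 12:05 UTC on Jul 2.
Add 6 hours and 10 minutes leg 1 → 18:15 UTC.
Add 6 hours 31 minutes layover in Karachi → 00:46 UTC (Jul 3).
Add 14 hours and 15 minutes leg 2 → 15:01 UTC.
Add 1 hour and 51 minutes layover in Sao Paulo → 16:52 UTC.
Add 3 hours and 6 minutes leg 3 → 19:58 UTC.
Montreal is UTC−4:00, so local arrival = 19:58 − 4:00 = 15:58 on Jul 3.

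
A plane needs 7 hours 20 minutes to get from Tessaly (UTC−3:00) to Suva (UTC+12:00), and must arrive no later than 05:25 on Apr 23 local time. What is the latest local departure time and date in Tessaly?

07:05 on Apr 22

Target arrival in UTC: 05:25 − 12:00 = 17:25 on Apr 22.
Subtract 7 hours and 20 minutes → departure 10:05 UTC on Apr 22.
Tessaly is UTC−3:00: 10:05 − 3:00 = 07:05 on Apr 22.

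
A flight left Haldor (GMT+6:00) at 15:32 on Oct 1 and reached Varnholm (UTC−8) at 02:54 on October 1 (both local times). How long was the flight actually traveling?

1 hour 22 minutes

Departure in UTC: 15:32 − 6:00 = 09:32 on Oct 1.
Arrival in UTC: 02:54 + 8:00 = 10:54 on Oct 1.
Elapsed = 10:54 − 09:32 = 1 hour 22 minutes.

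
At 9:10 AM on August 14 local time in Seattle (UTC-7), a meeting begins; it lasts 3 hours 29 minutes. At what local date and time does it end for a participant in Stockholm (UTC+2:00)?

9:39 PM on August 14

Convert start to UTC: 9:10 AM + 7:00 = 4:10 PM UTC on Aug 14.
Add 3 hours 29 minutes duration → 7:39 PM UTC.
Stockholm is UTC+2:00, so local end time = 7:39 PM + 2:00 = 9:39 PM on Aug 14.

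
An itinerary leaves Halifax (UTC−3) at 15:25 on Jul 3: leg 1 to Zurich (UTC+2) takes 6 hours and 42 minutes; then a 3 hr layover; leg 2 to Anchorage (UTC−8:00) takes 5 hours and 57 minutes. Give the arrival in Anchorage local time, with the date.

02:04 on July 4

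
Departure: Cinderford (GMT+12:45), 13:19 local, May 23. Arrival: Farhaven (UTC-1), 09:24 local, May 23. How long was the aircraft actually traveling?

9 hours 50 minutes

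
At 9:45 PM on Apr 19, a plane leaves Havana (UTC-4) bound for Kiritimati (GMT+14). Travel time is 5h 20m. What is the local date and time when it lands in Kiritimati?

9:05 PM on Apr 20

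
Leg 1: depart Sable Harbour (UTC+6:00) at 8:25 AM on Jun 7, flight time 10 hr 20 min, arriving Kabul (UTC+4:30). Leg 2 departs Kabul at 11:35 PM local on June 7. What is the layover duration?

Convert departure to UTC: 8:25 AM − 6:00 = 2:25 AM UTC on Jun 7.
Add 10 hours and 20 minutes flight time → 12:45 PM UTC.
Kabul is UTC+4:30, so local arrival = 12:45 PM + 4:30 = 5:15 PM on Jun 7.
Layover = 11:35 PM − 5:15 PM = 6 hours 20 minutes.

6 hours 20 minutes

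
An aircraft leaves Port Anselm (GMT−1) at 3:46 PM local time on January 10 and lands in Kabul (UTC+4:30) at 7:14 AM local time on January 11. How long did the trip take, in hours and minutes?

9 hours 58 minutes

Kabul is 5:30 ahead of Port Anselm.
Clock-face elapsed time (ignoring zones) is 15 hours 28 minutes.
Actual elapsed = 15 hours 28 minutes − 5:30 = 9 hours 58 minutes.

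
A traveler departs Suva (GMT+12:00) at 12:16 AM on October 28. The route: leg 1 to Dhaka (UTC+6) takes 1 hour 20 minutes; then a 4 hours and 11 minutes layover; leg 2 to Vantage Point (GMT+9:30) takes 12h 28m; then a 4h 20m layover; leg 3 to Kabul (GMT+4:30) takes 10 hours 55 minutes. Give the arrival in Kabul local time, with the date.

2:00 AM on October 29

Convert departure to UTC: 12:16 AM − 12:00 = 12:16 PM UTC on Oct 27.
Add 1 hour 20 minutes leg 1 → 1:36 PM UTC.
Add 4 hours 11 minutes layover in Dhaka → 5:47 PM UTC.
Add 12 hours and 28 minutes leg 2 → 6:15 AM UTC (Oct 28).
Add 4 hours and 20 minutes layover in Vantage Point → 10:35 AM UTC.
Add 10 hours 55 minutes leg 3 → 9:30 PM UTC.
Kabul is UTC+4:30, so local arrival = 9:30 PM + 4:30 = 2:00 AM on Oct 29.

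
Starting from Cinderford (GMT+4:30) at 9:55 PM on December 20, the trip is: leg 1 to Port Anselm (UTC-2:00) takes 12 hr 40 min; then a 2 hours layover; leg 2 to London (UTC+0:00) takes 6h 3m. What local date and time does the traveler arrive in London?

Convert departure to UTC: 9:55 PM − 4:30 = 5:25 PM UTC on Dec 20.
Add 12 hours and 40 minutes leg 1 → 6:05 AM UTC (Dec 21).
Add 2 hours layover in Port Anselm → 8:05 AM UTC.
Add 6 hours 3 minutes leg 2 → 2:08 PM UTC.
London is UTC+0, so local arrival is the same: 2:08 PM on Dec 21.

2:08 PM on December 21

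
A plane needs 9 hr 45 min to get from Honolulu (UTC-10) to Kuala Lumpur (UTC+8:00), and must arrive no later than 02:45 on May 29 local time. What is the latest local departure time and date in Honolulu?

23:00 on May 27

Target arrival in UTC: 02:45 − 8:00 = 18:45 on May 28.
Subtract 9 hours and 45 minutes → departure 09:00 UTC on May 28.
Honolulu is UTC−10:00: 09:00 − 10:00 = 23:00 on May 27.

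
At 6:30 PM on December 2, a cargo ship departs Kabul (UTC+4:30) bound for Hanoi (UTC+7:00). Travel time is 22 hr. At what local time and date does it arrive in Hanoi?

Convert departure to UTC: 6:30 PM − 4:30 = 2:00 PM UTC on Dec 2.
Add 22 hours travel time → 12:00 PM UTC (Dec 3).
Hanoi is UTC+7:00, so local arrival = 12:00 PM + 7:00 = 7:00 PM on Dec 3.

7:00 PM on December 3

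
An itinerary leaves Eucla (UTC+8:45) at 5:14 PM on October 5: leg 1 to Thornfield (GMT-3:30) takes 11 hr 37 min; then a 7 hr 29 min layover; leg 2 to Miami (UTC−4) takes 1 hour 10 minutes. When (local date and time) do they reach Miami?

Convert departure to UTC: 5:14 PM − 8:45 = 8:29 AM UTC on Oct 5.
Add 11 hours 37 minutes leg 1 → 8:06 PM UTC.
Add 7 hours 29 minutes layover in Thornfield → 3:35 AM UTC (Oct 6).
Add 1 hour 10 minutes leg 2 → 4:45 AM UTC.
Miami is UTC−4:00, so local arrival = 4:45 AM − 4:00 = 12:45 AM on Oct 6.

12:45 AM on October 6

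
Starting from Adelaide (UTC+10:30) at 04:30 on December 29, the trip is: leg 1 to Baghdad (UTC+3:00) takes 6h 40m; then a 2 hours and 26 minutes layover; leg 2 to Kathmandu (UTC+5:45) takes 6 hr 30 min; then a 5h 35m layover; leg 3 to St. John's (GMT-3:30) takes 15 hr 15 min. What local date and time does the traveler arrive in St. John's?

02:56 on December 30

Convert departure to UTC: 04:30 − 10:30 = 18:00 UTC on Dec 28.
Add 6 hours and 40 minutes leg 1 → 00:40 UTC (Dec 29).
Add 2 hours and 26 minutes layover in Baghdad → 03:06 UTC.
Add 6 hours 30 minutes leg 2 → 09:36 UTC.
Add 5 hours 35 minutes layover in Kathmandu → 15:11 UTC.
Add 15 hours 15 minutes leg 3 → 06:26 UTC (Dec 30).
St. John's is UTC−3:30, so local arrival = 06:26 − 3:30 = 02:56 on Dec 30.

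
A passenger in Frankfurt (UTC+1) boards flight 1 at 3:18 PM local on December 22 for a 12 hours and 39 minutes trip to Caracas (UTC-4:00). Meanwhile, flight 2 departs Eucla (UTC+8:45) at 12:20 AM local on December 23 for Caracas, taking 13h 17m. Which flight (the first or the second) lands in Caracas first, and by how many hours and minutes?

the first, by 1 hour 55 minutes

Flight 1 in UTC: 3:18 PM − 1:00 = 2:18 PM on Dec 22.
+12 hours 39 minutes → arrive 2:57 AM UTC on Dec 23.
Flight 2 in UTC: 12:20 AM − 8:45 = 3:35 PM on Dec 22.
+13 hours and 17 minutes → arrive 4:52 AM UTC on Dec 23.
Flight 1 lands earlier by 1 hour 55 minutes.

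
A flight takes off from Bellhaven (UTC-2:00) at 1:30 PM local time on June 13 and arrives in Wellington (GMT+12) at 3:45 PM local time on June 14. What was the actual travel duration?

12 hours 15 minutes

Departure in UTC: 1:30 PM + 2:00 = 3:30 PM on Jun 13.
Arrival in UTC: 3:45 PM − 12:00 = 3:45 AM on Jun 14.
Elapsed = 3:45 AM − 3:30 PM (+1 day) = 12 hours 15 minutes.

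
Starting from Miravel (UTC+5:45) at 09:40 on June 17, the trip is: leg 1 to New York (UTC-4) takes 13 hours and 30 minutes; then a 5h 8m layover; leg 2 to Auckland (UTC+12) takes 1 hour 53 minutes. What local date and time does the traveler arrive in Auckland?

12:26 on June 18

Convert departure to UTC: 09:40 − 5:45 = 03:55 UTC on Jun 17.
Add 13 hours and 30 minutes leg 1 → 17:25 UTC.
Add 5 hours and 8 minutes layover in New York → 22:33 UTC.
Add 1 hour and 53 minutes leg 2 → 00:26 UTC (Jun 18).
Auckland is UTC+12:00, so local arrival = 00:26 + 12:00 = 12:26 on Jun 18.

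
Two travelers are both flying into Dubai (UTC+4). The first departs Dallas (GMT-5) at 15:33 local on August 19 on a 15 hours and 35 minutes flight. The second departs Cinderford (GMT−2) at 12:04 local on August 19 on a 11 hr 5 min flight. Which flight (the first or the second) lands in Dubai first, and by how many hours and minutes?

Flight 1 in UTC: 15:33 + 5:00 = 20:33 on Aug 19.
+15 hours and 35 minutes → arrive 12:08 UTC on Aug 20.
Flight 2 in UTC: 12:04 + 2:00 = 14:04 on Aug 19.
+11 hours and 5 minutes → arrive 01:09 UTC on Aug 20.
Flight 2 lands earlier by 10 hours 59 minutes.

the second, by 10 hours 59 minutes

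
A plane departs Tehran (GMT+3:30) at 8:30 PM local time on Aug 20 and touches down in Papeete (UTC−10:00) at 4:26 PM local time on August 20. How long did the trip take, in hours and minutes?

9 hours 26 minutes

Papeete is 13:30 behind Tehran.
Clock-face elapsed time (ignoring zones) is −4 hours 4 minutes.
Actual elapsed = −4 hours 4 minutes + 13:30 = 9 hours 26 minutes.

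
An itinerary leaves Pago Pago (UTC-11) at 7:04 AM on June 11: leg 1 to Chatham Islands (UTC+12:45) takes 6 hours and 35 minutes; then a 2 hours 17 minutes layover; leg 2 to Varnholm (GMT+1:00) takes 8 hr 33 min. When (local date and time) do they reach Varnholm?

12:29 PM on June 12

Convert departure to UTC: 7:04 AM + 11:00 = 6:04 PM UTC on Jun 11.
Add 6 hours 35 minutes leg 1 → 12:39 AM UTC (Jun 12).
Add 2 hours 17 minutes layover in Chatham Islands → 2:56 AM UTC.
Add 8 hours 33 minutes leg 2 → 11:29 AM UTC.
Varnholm is UTC+1:00, so local arrival = 11:29 AM + 1:00 = 12:29 PM on Jun 12.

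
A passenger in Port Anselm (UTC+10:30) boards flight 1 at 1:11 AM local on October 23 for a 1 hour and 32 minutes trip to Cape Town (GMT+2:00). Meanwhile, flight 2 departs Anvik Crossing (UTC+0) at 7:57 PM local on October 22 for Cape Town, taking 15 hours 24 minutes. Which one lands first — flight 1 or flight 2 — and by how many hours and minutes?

the first, by 19 hours 8 minutes

Flight 1 in UTC: 1:11 AM − 10:30 = 2:41 PM on Oct 22.
+1 hour and 32 minutes → arrive 4:13 PM UTC on Oct 22.
Flight 2 departs at 7:57 PM UTC (Oct 22).
+15 hours and 24 minutes → arrive 11:21 AM UTC on Oct 23.
Flight 1 lands earlier by 19 hours 8 minutes.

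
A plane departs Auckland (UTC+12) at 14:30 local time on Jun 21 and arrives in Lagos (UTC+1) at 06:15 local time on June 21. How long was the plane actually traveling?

Departure in UTC: 14:30 − 12:00 = 02:30 on Jun 21.
Arrival in UTC: 06:15 − 1:00 = 05:15 on Jun 21.
Elapsed = 05:15 − 02:30 = 2 hours 45 minutes.

2 hours 45 minutes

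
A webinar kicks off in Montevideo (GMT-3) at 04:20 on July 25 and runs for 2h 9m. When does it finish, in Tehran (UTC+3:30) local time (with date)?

12:59 on July 25

Convert start to UTC: 04:20 + 3:00 = 07:20 UTC on Jul 25.
Add 2 hours 9 minutes duration → 09:29 UTC.
Tehran is UTC+3:30, so local end time = 09:29 + 3:30 = 12:59 on Jul 25.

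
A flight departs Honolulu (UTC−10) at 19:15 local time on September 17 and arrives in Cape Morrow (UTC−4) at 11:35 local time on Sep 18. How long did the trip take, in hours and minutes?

10 hours 20 minutes

Departure in UTC: 19:15 + 10:00 = 05:15 on Sep 18.
Arrival in UTC: 11:35 + 4:00 = 15:35 on Sep 18.
Elapsed = 15:35 − 05:15 = 10 hours 20 minutes.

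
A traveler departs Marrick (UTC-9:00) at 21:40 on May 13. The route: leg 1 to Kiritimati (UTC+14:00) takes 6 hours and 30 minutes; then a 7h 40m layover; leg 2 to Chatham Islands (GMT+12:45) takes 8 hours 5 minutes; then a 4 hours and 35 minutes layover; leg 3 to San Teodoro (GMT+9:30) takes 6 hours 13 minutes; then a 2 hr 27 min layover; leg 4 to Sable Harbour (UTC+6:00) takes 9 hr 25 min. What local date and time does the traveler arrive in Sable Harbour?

09:35 on May 16

Convert departure to UTC: 21:40 + 9:00 = 06:40 UTC on May 14.
Add 6 hours and 30 minutes leg 1 → 13:10 UTC.
Add 7 hours and 40 minutes layover in Kiritimati → 20:50 UTC.
Add 8 hours and 5 minutes leg 2 → 04:55 UTC (May 15).
Add 4 hours and 35 minutes layover in Chatham Islands → 09:30 UTC.
Add 6 hours 13 minutes leg 3 → 15:43 UTC.
Add 2 hours and 27 minutes layover in San Teodoro → 18:10 UTC.
Add 9 hours and 25 minutes leg 4 → 03:35 UTC (May 16).
Sable Harbour is UTC+6:00, so local arrival = 03:35 + 6:00 = 09:35 on May 16.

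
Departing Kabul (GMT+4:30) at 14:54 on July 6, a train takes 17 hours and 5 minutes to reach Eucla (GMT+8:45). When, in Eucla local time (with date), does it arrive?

12:14 on Jul 7

Eucla is 4:15 ahead of Kabul.
After 17 hours and 5 minutes it is 07:59 (Jul 7) in Kabul.
Shift by the zone difference: 07:59 + 4:15 = 12:14 on Jul 7 in Eucla.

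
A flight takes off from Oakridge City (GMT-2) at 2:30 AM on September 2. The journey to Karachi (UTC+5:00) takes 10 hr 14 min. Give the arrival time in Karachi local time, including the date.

7:44 PM on Sep 2

Karachi is 7:00 ahead of Oakridge City.
After 10 hours 14 minutes it is 12:44 PM in Oakridge City.
Shift by the zone difference: 12:44 PM + 7:00 = 7:44 PM on Sep 2 in Karachi.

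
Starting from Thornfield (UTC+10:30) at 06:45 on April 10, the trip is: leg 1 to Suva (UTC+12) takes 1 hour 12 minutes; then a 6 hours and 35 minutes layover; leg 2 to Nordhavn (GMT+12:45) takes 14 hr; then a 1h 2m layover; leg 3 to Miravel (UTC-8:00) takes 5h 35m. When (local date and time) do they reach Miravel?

16:39 on Apr 10

Convert departure to UTC: 06:45 − 10:30 = 20:15 UTC on Apr 9.
Add 1 hour 12 minutes leg 1 → 21:27 UTC.
Add 6 hours and 35 minutes layover in Suva → 04:02 UTC (Apr 10).
Add 14 hours leg 2 → 18:02 UTC.
Add 1 hour and 2 minutes layover in Nordhavn → 19:04 UTC.
Add 5 hours and 35 minutes leg 3 → 00:39 UTC (Apr 11).
Miravel is UTC−8:00, so local arrival = 00:39 − 8:00 = 16:39 on Apr 10.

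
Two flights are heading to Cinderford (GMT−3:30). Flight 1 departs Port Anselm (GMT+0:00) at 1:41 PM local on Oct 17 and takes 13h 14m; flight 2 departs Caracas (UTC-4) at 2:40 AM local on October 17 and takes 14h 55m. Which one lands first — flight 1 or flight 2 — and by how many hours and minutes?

the second, by 5 hours 20 minutes

Flight 1 departs at 1:41 PM UTC (Oct 17).
+13 hours and 14 minutes → arrive 2:55 AM UTC on Oct 18.
Flight 2 in UTC: 2:40 AM + 4:00 = 6:40 AM on Oct 17.
+14 hours 55 minutes → arrive 9:35 PM UTC on Oct 17.
Flight 2 lands earlier by 5 hours 20 minutes.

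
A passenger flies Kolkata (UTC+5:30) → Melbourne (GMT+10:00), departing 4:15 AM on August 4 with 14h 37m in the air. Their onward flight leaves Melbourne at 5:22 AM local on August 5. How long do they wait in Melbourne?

6 hours

Convert departure to UTC: 4:15 AM − 5:30 = 10:45 PM UTC on Aug 3.
Add 14 hours and 37 minutes flight time → 1:22 PM UTC (Aug 4).
Melbourne is UTC+10:00, so local arrival = 1:22 PM + 10:00 = 11:22 PM on Aug 4.
Layover = 5:22 AM − 11:22 PM (+1 day) = 6 hours.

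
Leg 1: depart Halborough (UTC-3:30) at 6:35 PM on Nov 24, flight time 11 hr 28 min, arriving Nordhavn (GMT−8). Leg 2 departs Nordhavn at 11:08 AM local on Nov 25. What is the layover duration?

9 hours 35 minutes

Convert departure to UTC: 6:35 PM + 3:30 = 10:05 PM UTC on Nov 24.
Add 11 hours and 28 minutes flight time → 9:33 AM UTC (Nov 25).
Nordhavn is UTC−8:00, so local arrival = 9:33 AM − 8:00 = 1:33 AM on Nov 25.
Layover = 11:08 AM − 1:33 AM = 9 hours 35 minutes.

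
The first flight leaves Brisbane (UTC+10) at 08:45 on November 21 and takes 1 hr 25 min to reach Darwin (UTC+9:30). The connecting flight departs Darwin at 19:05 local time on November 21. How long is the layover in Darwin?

Convert departure to UTC: 08:45 − 10:00 = 22:45 UTC on Nov 20.
Add 1 hour and 25 minutes flight time → 00:10 UTC (Nov 21).
Darwin is UTC+9:30, so local arrival = 00:10 + 9:30 = 09:40 on Nov 21.
Layover = 19:05 − 09:40 = 9 hours 25 minutes.

9 hours 25 minutes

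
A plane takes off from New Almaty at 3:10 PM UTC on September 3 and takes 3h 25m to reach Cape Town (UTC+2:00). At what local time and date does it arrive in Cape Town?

Departure is given in UTC: 3:10 PM on Sep 3.
Add 3 hours and 25 minutes → 6:35 PM UTC.
Cape Town is UTC+2:00: 6:35 PM + 2:00 = 8:35 PM on Sep 3.

8:35 PM on September 3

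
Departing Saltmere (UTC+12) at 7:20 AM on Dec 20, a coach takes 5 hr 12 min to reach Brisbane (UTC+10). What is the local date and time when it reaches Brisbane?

Convert departure to UTC: 7:20 AM − 12:00 = 7:20 PM UTC on Dec 19.
Add 5 hours 12 minutes travel time → 12:32 AM UTC (Dec 20).
Brisbane is UTC+10:00, so local arrival = 12:32 AM + 10:00 = 10:32 AM on Dec 20.

10:32 AM on December 20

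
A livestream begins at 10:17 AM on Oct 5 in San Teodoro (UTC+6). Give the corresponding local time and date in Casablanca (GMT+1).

5:17 AM on October 5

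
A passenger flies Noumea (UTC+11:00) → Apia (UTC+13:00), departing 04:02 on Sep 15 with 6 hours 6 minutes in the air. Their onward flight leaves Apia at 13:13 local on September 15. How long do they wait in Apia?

1 hour 5 minutes

Convert departure to UTC: 04:02 − 11:00 = 17:02 UTC on Sep 14.
Add 6 hours 6 minutes flight time → 23:08 UTC.
Apia is UTC+13:00, so local arrival = 23:08 + 13:00 = 12:08 on Sep 15.
Layover = 13:13 − 12:08 = 1 hour 5 minutes.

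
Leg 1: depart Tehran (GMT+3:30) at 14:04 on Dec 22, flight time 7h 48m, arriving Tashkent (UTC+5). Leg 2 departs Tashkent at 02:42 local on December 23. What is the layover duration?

3 hours 20 minutes

Convert departure to UTC: 14:04 − 3:30 = 10:34 UTC on Dec 22.
Add 7 hours and 48 minutes flight time → 18:22 UTC.
Tashkent is UTC+5:00, so local arrival = 18:22 + 5:00 = 23:22 on Dec 22.
Layover = 02:42 − 23:22 (+1 day) = 3 hours 20 minutes.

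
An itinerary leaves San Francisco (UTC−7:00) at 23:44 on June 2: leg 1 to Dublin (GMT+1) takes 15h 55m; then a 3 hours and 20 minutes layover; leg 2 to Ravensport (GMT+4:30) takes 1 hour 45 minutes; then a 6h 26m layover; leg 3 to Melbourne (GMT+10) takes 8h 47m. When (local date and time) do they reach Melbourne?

Convert departure to UTC: 23:44 + 7:00 = 06:44 UTC on Jun 3.
Add 15 hours 55 minutes leg 1 → 22:39 UTC.
Add 3 hours and 20 minutes layover in Dublin → 01:59 UTC (Jun 4).
Add 1 hour 45 minutes leg 2 → 03:44 UTC.
Add 6 hours and 26 minutes layover in Ravensport → 10:10 UTC.
Add 8 hours and 47 minutes leg 3 → 18:57 UTC.
Melbourne is UTC+10:00, so local arrival = 18:57 + 10:00 = 04:57 on Jun 5.

04:57 on June 5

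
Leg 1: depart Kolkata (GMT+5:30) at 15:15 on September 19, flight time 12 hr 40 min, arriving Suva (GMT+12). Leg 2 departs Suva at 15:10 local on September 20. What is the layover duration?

4 hours 45 minutes

Convert departure to UTC: 15:15 − 5:30 = 09:45 UTC on Sep 19.
Add 12 hours and 40 minutes flight time → 22:25 UTC.
Suva is UTC+12:00, so local arrival = 22:25 + 12:00 = 10:25 on Sep 20.
Layover = 15:10 − 10:25 = 4 hours 45 minutes.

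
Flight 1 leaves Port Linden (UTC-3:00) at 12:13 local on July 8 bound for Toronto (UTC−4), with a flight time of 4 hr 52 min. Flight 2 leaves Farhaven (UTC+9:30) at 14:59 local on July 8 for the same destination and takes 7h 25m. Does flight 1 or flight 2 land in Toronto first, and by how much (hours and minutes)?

the second, by 7 hours 11 minutes

Flight 1 in UTC: 12:13 + 3:00 = 15:13 on Jul 8.
+4 hours 52 minutes → arrive 20:05 UTC on Jul 8.
Flight 2 in UTC: 14:59 − 9:30 = 05:29 on Jul 8.
+7 hours 25 minutes → arrive 12:54 UTC on Jul 8.
Flight 2 lands earlier by 7 hours 11 minutes.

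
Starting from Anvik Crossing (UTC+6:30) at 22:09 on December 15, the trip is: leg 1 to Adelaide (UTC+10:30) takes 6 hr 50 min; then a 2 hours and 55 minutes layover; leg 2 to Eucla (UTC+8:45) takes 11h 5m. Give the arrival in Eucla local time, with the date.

21:14 on December 16

Convert departure to UTC: 22:09 − 6:30 = 15:39 UTC on Dec 15.
Add 6 hours and 50 minutes leg 1 → 22:29 UTC.
Add 2 hours 55 minutes layover in Adelaide → 01:24 UTC (Dec 16).
Add 11 hours and 5 minutes leg 2 → 12:29 UTC.
Eucla is UTC+8:45, so local arrival = 12:29 + 8:45 = 21:14 on Dec 16.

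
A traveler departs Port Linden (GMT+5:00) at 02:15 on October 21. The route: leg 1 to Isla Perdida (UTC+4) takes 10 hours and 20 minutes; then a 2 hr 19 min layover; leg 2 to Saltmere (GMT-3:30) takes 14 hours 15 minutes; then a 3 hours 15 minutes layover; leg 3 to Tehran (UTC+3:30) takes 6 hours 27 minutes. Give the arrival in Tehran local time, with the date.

13:21 on October 22

Convert departure to UTC: 02:15 − 5:00 = 21:15 UTC on Oct 20.
Add 10 hours and 20 minutes leg 1 → 07:35 UTC (Oct 21).
Add 2 hours and 19 minutes layover in Isla Perdida → 09:54 UTC.
Add 14 hours 15 minutes leg 2 → 00:09 UTC (Oct 22).
Add 3 hours 15 minutes layover in Saltmere → 03:24 UTC.
Add 6 hours 27 minutes leg 3 → 09:51 UTC.
Tehran is UTC+3:30, so local arrival = 09:51 + 3:30 = 13:21 on Oct 22.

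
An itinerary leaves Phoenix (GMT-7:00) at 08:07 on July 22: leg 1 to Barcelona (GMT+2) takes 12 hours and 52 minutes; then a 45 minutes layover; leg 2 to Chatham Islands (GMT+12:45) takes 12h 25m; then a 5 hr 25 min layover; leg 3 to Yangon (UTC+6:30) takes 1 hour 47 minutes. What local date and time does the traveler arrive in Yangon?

Convert departure to UTC: 08:07 + 7:00 = 15:07 UTC on Jul 22.
Add 12 hours and 52 minutes leg 1 → 03:59 UTC (Jul 23).
Add 45 minutes layover in Barcelona → 04:44 UTC.
Add 12 hours 25 minutes leg 2 → 17:09 UTC.
Add 5 hours 25 minutes layover in Chatham Islands → 22:34 UTC.
Add 1 hour 47 minutes leg 3 → 00:21 UTC (Jul 24).
Yangon is UTC+6:30, so local arrival = 00:21 + 6:30 = 06:51 on Jul 24.

06:51 on Jul 24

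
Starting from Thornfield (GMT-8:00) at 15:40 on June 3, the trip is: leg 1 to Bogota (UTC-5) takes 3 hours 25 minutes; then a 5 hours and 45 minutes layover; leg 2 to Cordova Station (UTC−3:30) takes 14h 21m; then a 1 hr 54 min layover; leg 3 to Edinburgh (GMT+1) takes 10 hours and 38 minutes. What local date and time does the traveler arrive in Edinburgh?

12:43 on Jun 5

Convert departure to UTC: 15:40 + 8:00 = 23:40 UTC on Jun 3.
Add 3 hours and 25 minutes leg 1 → 03:05 UTC (Jun 4).
Add 5 hours 45 minutes layover in Bogota → 08:50 UTC.
Add 14 hours and 21 minutes leg 2 → 23:11 UTC.
Add 1 hour and 54 minutes layover in Cordova Station → 01:05 UTC (Jun 5).
Add 10 hours and 38 minutes leg 3 → 11:43 UTC.
Edinburgh is UTC+1:00, so local arrival = 11:43 + 1:00 = 12:43 on Jun 5.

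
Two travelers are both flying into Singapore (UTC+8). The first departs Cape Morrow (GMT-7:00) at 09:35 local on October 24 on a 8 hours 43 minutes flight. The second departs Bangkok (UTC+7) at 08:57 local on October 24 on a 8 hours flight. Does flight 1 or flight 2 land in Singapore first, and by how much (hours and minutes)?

the second, by 15 hours 21 minutes

Flight 1 in UTC: 09:35 + 7:00 = 16:35 on Oct 24.
+8 hours 43 minutes → arrive 01:18 UTC on Oct 25.
Flight 2 in UTC: 08:57 − 7:00 = 01:57 on Oct 24.
+8 hours → arrive 09:57 UTC on Oct 24.
Flight 2 lands earlier by 15 hours 21 minutes.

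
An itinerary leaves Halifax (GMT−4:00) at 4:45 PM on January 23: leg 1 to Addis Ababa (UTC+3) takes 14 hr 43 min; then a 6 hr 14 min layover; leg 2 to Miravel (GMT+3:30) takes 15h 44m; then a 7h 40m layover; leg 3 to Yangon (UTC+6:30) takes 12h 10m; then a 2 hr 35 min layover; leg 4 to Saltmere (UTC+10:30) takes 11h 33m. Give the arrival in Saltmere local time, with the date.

5:54 AM on January 27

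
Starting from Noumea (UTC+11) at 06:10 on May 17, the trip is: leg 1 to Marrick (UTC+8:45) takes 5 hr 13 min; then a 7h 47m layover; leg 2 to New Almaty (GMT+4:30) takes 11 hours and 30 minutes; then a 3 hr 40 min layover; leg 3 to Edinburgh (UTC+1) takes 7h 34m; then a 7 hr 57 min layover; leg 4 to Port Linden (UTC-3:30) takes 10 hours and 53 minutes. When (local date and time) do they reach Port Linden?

Convert departure to UTC: 06:10 − 11:00 = 19:10 UTC on May 16.
Add 5 hours 13 minutes leg 1 → 00:23 UTC (May 17).
Add 7 hours 47 minutes layover in Marrick → 08:10 UTC.
Add 11 hours 30 minutes leg 2 → 19:40 UTC.
Add 3 hours and 40 minutes layover in New Almaty → 23:20 UTC.
Add 7 hours and 34 minutes leg 3 → 06:54 UTC (May 18).
Add 7 hours 57 minutes layover in Edinburgh → 14:51 UTC.
Add 10 hours 53 minutes leg 4 → 01:44 UTC (May 19).
Port Linden is UTC−3:30, so local arrival = 01:44 − 3:30 = 22:14 on May 18.

22:14 on May 18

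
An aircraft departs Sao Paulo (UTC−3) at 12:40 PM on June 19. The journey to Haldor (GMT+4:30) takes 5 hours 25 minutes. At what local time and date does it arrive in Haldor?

Convert departure to UTC: 12:40 PM + 3:00 = 3:40 PM UTC on Jun 19.
Add 5 hours 25 minutes travel time → 9:05 PM UTC.
Haldor is UTC+4:30, so local arrival = 9:05 PM + 4:30 = 1:35 AM on Jun 20.

1:35 AM on June 20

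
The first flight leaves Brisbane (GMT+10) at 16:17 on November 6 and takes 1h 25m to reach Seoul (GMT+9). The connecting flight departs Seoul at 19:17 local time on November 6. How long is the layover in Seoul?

2 hours 35 minutes

Convert departure to UTC: 16:17 − 10:00 = 06:17 UTC on Nov 6.
Add 1 hour 25 minutes flight time → 07:42 UTC.
Seoul is UTC+9:00, so local arrival = 07:42 + 9:00 = 16:42 on Nov 6.
Layover = 19:17 − 16:42 = 2 hours 35 minutes.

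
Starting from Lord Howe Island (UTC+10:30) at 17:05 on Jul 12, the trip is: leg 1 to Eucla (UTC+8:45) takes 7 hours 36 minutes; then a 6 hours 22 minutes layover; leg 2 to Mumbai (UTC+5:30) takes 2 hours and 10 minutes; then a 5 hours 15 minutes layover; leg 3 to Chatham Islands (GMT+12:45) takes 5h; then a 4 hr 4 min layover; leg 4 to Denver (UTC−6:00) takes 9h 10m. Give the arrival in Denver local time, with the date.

Convert departure to UTC: 17:05 − 10:30 = 06:35 UTC on Jul 12.
Add 7 hours 36 minutes leg 1 → 14:11 UTC.
Add 6 hours and 22 minutes layover in Eucla → 20:33 UTC.
Add 2 hours 10 minutes leg 2 → 22:43 UTC.
Add 5 hours 15 minutes layover in Mumbai → 03:58 UTC (Jul 13).
Add 5 hours leg 3 → 08:58 UTC.
Add 4 hours 4 minutes layover in Chatham Islands → 13:02 UTC.
Add 9 hours and 10 minutes leg 4 → 22:12 UTC.
Denver is UTC−6:00, so local arrival = 22:12 − 6:00 = 16:12 on Jul 13.

16:12 on Jul 13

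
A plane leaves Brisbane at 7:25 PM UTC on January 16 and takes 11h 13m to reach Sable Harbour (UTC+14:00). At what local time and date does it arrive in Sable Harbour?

Departure is given in UTC: 7:25 PM on Jan 16.
Add 11 hours 13 minutes → 6:38 AM UTC (Jan 17).
Sable Harbour is UTC+14:00: 6:38 AM + 14:00 = 8:38 PM on Jan 17.

8:38 PM on January 17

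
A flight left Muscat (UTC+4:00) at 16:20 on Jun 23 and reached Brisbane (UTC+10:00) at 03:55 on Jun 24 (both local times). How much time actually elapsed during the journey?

Brisbane is 6:00 ahead of Muscat.
Clock-face elapsed time (ignoring zones) is 11 hours 35 minutes.
Actual elapsed = 11 hours 35 minutes − 6:00 = 5 hours 35 minutes.

5 hours 35 minutes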